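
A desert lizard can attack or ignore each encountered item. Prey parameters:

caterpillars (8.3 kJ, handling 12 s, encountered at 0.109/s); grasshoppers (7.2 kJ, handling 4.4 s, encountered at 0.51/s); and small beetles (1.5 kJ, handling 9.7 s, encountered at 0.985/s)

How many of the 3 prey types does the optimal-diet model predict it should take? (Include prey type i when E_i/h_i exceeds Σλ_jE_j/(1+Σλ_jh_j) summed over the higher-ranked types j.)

1

Profitabilities (E/h, kJ/s): grasshoppers 1.64, caterpillars 0.692, small beetles 0.155. Add prey in this order while the next type's profitability exceeds the intake rate on those already taken.
Rate on top 1: 1.132. caterpillars: 0.692 < 1.132 → exclude; stop.
Optimal diet: grasshoppers — 1 of 3 types.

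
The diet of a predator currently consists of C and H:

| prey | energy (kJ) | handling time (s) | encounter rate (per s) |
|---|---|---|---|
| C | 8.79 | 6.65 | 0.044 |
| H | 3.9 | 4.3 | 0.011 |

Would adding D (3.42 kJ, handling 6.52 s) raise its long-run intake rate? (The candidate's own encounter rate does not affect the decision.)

Yes

Current rate: (0.044×8.79 + 0.011×3.9)/(1 + 0.044×6.65 + 0.011×4.3) = 0.3207 kJ/s.
D: E/h = 3.42/6.52 = 0.5245 kJ/s.
Since 0.5245 > R, including D increases the long-run rate.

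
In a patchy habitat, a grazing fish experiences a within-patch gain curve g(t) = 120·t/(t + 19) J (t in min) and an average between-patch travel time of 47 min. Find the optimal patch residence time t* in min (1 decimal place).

Optimal t* satisfies g'(t*) = g(t*)/(T + t*).
g'(t) = 120·19/(t + 19)². Setting 120·19/(t+19)² = 120t/[(t+19)(47+t)] gives 19(47+t) = t(t+19), so t² = 19×47 = 893.
t* = √893 = 29.88 min.

29.9 min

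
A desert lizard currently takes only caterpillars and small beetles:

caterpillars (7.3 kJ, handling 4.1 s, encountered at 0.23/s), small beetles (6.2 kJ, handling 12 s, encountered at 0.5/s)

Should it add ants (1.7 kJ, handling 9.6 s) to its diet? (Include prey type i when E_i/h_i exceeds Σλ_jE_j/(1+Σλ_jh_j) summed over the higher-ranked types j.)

No

Intake rate on the current diet: R = (0.23×7.3 + 0.5×6.2) / (1 + 0.23×4.1 + 0.5×12) = 4.779/7.943 = 0.6017 kJ/s.
ants: E/h = 1.7/9.6 = 0.1771 kJ/s.
0.1771 < 0.6017, so adding ants would lower the average — exclude it.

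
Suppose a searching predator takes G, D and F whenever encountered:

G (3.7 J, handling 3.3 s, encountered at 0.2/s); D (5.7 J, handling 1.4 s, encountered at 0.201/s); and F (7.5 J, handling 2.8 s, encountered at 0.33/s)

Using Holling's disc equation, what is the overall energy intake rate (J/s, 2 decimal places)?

R = Σλ_iE_i / (1 + Σλ_ih_i)
Numerator: 0.2×3.7 + 0.201×5.7 + 0.33×7.5 = 4.361
Denominator: 1 + 0.2×3.3 + 0.201×1.4 + 0.33×2.8 = 2.865
R = 4.361/2.865 = 1.522 J/s

1.52 J/s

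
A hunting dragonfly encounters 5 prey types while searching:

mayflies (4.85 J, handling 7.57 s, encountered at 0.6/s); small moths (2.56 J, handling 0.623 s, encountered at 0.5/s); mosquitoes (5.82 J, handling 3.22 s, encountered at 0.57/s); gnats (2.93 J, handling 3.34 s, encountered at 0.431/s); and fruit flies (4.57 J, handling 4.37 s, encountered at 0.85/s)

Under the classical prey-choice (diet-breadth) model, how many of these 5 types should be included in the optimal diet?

Profitabilities (E/h, J/s): small moths 4.11, mosquitoes 1.81, fruit flies 1.05, gnats 0.877, mayflies 0.641. Add prey in this order while the next type's profitability exceeds the intake rate on those already taken.
Rate on top 1: 0.976. mosquitoes: 1.81 > 0.976 → include.
Rate on top 2: 1.461. fruit flies: 1.05 < 1.461 → exclude; stop.
Optimal diet: small moths, mosquitoes — 2 of 5 types.

2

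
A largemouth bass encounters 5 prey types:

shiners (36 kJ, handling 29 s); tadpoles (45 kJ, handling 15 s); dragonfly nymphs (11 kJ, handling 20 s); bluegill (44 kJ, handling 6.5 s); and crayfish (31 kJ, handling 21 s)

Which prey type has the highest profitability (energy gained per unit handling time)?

In descending order of E/h:
bluegill: 44/6.5 = 6.77 kJ/s
tadpoles: 45/15 = 3 kJ/s
crayfish: 31/21 = 1.48 kJ/s
shiners: 36/29 = 1.24 kJ/s
dragonfly nymphs: 11/20 = 0.55 kJ/s

bluegill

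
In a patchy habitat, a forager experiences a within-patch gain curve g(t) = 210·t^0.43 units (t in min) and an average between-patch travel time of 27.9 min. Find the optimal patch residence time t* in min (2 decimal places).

21.05 min

By the marginal value theorem, leave when the instantaneous gain rate g'(t) equals the habitat-wide average g(t)/(T + t).
g'(t) = 0.43·210·t^-0.57. Setting 0.43·210·t^-0.57 = 210·t^0.43/(27.9+t) gives 0.43(27.9+t) = t, so 0.57·t = 0.43×27.9.
t* = 0.43×27.9/0.57 = 21.05 min.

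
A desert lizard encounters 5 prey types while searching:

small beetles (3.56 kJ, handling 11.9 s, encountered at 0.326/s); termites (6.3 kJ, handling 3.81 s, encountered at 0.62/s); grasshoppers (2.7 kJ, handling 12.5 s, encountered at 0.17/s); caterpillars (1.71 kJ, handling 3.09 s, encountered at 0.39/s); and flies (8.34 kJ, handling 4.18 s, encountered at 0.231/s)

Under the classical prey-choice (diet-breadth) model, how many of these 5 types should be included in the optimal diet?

E/h in descending order: flies 2, termites 1.65, caterpillars 0.553, small beetles 0.299, grasshoppers 0.216 kJ/s. The optimal diet is the largest prefix of this list for which every included type satisfies E_i/h_i > R on the types above it.
Rate on top 1: 0.9801. termites: 1.65 > 0.9801 → include.
Rate on top 2: 1.348. caterpillars: 0.553 < 1.348 → exclude; stop.
Optimal diet: flies, termites — 2 of 5 types.

2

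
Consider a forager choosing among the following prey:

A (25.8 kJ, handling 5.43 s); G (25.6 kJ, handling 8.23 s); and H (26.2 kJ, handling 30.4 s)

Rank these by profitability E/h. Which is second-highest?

In descending order of E/h:
A: 25.8/5.43 = 4.75 kJ/s
G: 25.6/8.23 = 3.11 kJ/s
H: 26.2/30.4 = 0.862 kJ/s

G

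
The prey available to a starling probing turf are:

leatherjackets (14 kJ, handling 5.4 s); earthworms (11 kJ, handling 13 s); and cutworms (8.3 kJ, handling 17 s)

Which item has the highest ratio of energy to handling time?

leatherjackets

Profitability E/h (kJ/s): leatherjackets = 14/5.4 = 2.59, earthworms = 11/13 = 0.846, cutworms = 8.3/17 = 0.488.
Ranked: leatherjackets > earthworms > cutworms.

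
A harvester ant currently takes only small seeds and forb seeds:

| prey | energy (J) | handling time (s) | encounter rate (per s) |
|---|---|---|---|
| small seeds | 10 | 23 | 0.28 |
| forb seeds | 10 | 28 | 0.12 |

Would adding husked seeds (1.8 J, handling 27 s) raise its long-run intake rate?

On small seeds and forb seeds alone, R = ΣλE/(1+Σλh) = 4/10.8 = 0.3704 J/s.
husked seeds: E/h = 1.8/27 = 0.06667 J/s.
Since 0.06667 < R, time spent handling husked seeds is better spent searching.

No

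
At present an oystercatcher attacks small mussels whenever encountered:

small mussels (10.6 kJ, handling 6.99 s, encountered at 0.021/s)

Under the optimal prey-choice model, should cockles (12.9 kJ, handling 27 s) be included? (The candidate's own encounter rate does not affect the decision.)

Yes

On small mussels alone, R = ΣλE/(1+Σλh) = 0.2226/1.147 = 0.1941 kJ/s.
Profitability of cockles: 12.9/27 = 0.4778 kJ/s.
Since 0.4778 > R, including cockles increases the long-run rate.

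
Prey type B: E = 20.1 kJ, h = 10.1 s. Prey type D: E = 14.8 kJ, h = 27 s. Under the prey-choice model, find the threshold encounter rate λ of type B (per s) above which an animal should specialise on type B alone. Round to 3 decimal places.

The zero-one rule: include type D iff E₂/h₂ > λE₁/(1+λh₁). Equality gives the switch point.
λE₁h₂ = E₂ + λE₂h₁ ⇒ λ = E₂/(E₁h₂ − E₂h₁) = 14.8/(542.7 − 149.5) = 0.03764 per s.

0.038 per s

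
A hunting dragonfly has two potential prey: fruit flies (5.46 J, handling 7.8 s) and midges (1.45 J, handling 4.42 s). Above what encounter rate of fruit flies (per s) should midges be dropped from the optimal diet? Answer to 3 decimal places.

The zero-one rule: include midges iff E₂/h₂ > λE₁/(1+λh₁). Equality gives the switch point.
λE₁h₂ = E₂ + λE₂h₁ ⇒ λ = E₂/(E₁h₂ − E₂h₁) = 1.45/(24.13 − 11.31) = 0.1131 per s.

0.113 per s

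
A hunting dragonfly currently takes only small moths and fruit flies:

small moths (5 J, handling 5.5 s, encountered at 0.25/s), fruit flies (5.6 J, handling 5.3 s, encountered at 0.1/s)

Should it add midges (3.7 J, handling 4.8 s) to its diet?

On small moths and fruit flies alone, R = ΣλE/(1+Σλh) = 1.81/2.905 = 0.6231 J/s.
midges: E/h = 3.7/4.8 = 0.7708 J/s.
Since 0.7708 > R, including midges increases the long-run rate.

Yes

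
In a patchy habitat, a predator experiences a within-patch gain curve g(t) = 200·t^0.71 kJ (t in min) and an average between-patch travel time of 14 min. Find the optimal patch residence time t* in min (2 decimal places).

Maximise g(t)/(T+t): set derivative to zero → g'(t)(T+t) = g(t).
g'(t) = 0.71·200·t^-0.29. Setting 0.71·200·t^-0.29 = 200·t^0.71/(14+t) gives 0.71(14+t) = t, so 0.29·t = 0.71×14.
t* = 0.71×14/0.29 = 34.28 min.

34.28 min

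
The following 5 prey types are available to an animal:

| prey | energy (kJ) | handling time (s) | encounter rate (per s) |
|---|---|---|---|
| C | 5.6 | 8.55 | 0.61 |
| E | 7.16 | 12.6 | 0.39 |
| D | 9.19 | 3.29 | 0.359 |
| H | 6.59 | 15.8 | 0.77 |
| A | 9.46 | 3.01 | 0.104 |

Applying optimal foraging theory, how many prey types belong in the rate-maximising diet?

Profitabilities (E/h, kJ/s): A 3.14, D 2.79, C 0.655, E 0.568, H 0.417. Add prey in this order while the next type's profitability exceeds the intake rate on those already taken.
Rate on top 1: 0.7493. D: 2.79 > 0.7493 → include.
Rate on top 2: 1.717. C: 0.655 < 1.717 → exclude; stop.
Optimal diet: A, D — 2 of 5 types.

2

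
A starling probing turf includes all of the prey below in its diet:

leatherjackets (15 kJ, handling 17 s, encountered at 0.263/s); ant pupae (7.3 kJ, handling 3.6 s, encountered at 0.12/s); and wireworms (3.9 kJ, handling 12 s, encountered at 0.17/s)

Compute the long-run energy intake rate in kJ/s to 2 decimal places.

R = Σλ_iE_i / (1 + Σλ_ih_i)
Numerator: 0.263×15 + 0.12×7.3 + 0.17×3.9 = 5.484
Denominator: 1 + 0.263×17 + 0.12×3.6 + 0.17×12 = 7.943
R = 5.484/7.943 = 0.6904 kJ/s

0.69 kJ/s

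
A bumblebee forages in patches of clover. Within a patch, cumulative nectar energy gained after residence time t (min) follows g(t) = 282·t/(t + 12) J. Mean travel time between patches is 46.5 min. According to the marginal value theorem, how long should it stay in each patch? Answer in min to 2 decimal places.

Optimal t* satisfies g'(t*) = g(t*)/(T + t*).
g'(t) = 282·12/(t + 12)². Setting 282·12/(t+12)² = 282t/[(t+12)(46.5+t)] gives 12(46.5+t) = t(t+12), so t² = 12×46.5 = 558.
t* = √558 = 23.62 min.

23.62 min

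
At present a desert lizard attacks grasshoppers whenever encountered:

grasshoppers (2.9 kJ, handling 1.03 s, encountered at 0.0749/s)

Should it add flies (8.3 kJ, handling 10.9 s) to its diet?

Yes

On grasshoppers alone, R = ΣλE/(1+Σλh) = 0.2172/1.077 = 0.2017 kJ/s.
flies: E/h = 8.3/10.9 = 0.7615 kJ/s.
0.7615 > 0.2017, so adding flies raises the average — include it.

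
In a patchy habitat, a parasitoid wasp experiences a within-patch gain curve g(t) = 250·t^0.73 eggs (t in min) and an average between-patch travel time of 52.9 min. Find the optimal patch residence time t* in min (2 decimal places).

143.03 min

Maximise g(t)/(T+t): set derivative to zero → g'(t)(T+t) = g(t).
g'(t) = 0.73·250·t^-0.27. Setting 0.73·250·t^-0.27 = 250·t^0.73/(52.9+t) gives 0.73(52.9+t) = t, so 0.27·t = 0.73×52.9.
t* = 0.73×52.9/0.27 = 143 min.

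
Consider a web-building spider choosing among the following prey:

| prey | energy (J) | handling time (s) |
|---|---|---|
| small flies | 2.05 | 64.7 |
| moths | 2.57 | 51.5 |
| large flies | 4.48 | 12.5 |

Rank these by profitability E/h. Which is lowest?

Profitability E/h (J/s): small flies = 2.05/64.7 = 0.0317, moths = 2.57/51.5 = 0.0499, large flies = 4.48/12.5 = 0.358.
Ranked: large flies > moths > small flies.

small flies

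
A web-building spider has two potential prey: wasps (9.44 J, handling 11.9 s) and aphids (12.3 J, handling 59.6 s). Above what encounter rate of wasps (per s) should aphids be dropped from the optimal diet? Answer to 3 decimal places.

0.030 per s

At the threshold, the rate on wasps alone equals the profitability of aphids: λ·9.44/(1 + λ·11.9) = 12.3/59.6 = 0.2064.
Rearranging, λ(9.44 − 0.2064×11.9) = 0.2064, so λ = 0.2064/6.984 = 0.02955 per s.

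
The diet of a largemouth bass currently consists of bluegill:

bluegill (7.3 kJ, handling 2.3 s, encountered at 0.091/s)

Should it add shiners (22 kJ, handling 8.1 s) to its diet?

Intake rate on the current diet: R = (0.091×7.3) / (1 + 0.091×2.3) = 0.6643/1.209 = 0.5493 kJ/s.
shiners: E/h = 22/8.1 = 2.716 kJ/s.
Since 2.716 > R, including shiners increases the long-run rate.

Yes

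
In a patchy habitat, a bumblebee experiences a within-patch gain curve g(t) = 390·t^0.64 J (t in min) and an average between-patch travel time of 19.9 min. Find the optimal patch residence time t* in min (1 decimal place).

35.4 min

Optimal t* satisfies g'(t*) = g(t*)/(T + t*).
g'(t) = 0.64·390·t^-0.36. Setting 0.64·390·t^-0.36 = 390·t^0.64/(19.9+t) gives 0.64(19.9+t) = t, so 0.36·t = 0.64×19.9.
t* = 0.64×19.9/0.36 = 35.38 min.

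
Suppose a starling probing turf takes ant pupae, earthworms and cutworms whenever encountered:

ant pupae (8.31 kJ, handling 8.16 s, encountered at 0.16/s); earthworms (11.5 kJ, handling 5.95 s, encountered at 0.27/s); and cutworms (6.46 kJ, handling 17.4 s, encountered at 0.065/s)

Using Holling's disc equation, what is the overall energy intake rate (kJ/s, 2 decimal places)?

0.96 kJ/s

R = Σλ_iE_i / (1 + Σλ_ih_i)
Numerator: 0.16×8.31 + 0.27×11.5 + 0.065×6.46 = 4.855
Denominator: 1 + 0.16×8.16 + 0.27×5.95 + 0.065×17.4 = 5.043
R = 4.855/5.043 = 0.9626 kJ/s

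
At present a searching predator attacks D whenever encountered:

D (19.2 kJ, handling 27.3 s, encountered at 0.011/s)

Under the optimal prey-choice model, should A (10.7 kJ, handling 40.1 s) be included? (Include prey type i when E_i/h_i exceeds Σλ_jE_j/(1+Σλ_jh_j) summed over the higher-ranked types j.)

Yes

Current rate: (0.011×19.2)/(1 + 0.011×27.3) = 0.1624 kJ/s.
Profitability of A: 10.7/40.1 = 0.2668 kJ/s.
0.2668 > 0.1624, so adding A raises the average — include it.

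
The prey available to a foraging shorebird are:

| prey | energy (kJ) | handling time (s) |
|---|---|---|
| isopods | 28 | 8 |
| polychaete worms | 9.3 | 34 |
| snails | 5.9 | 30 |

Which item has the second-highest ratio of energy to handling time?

Profitability E/h (kJ/s): isopods = 28/8 = 3.5, polychaete worms = 9.3/34 = 0.274, snails = 5.9/30 = 0.197.
Ranked: isopods > polychaete worms > snails.

polychaete worms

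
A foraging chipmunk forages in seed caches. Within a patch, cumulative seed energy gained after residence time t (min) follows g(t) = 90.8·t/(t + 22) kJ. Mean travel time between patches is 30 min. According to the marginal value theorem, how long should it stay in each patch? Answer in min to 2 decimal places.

Maximise g(t)/(T+t): set derivative to zero → g'(t)(T+t) = g(t).
g'(t) = 90.8·22/(t + 22)². Setting 90.8·22/(t+22)² = 90.8t/[(t+22)(30+t)] gives 22(30+t) = t(t+22), so t² = 22×30 = 660.
t* = √660 = 25.69 min.

25.69 min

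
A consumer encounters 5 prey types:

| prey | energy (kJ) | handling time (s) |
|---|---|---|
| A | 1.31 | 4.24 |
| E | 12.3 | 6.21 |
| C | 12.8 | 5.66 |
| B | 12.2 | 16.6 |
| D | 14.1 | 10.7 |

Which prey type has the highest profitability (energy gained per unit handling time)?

C

In descending order of E/h:
C: 12.8/5.66 = 2.26 kJ/s
E: 12.3/6.21 = 1.98 kJ/s
D: 14.1/10.7 = 1.32 kJ/s
B: 12.2/16.6 = 0.735 kJ/s
A: 1.31/4.24 = 0.309 kJ/s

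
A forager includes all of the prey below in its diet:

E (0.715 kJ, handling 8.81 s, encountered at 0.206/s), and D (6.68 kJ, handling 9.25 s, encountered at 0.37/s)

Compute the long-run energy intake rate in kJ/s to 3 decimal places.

0.420 kJ/s

R = Σλ_iE_i / (1 + Σλ_ih_i)
Numerator: 0.206×0.715 + 0.37×6.68 = 2.619
Denominator: 1 + 0.206×8.81 + 0.37×9.25 = 6.237
R = 2.619/6.237 = 0.4199 kJ/s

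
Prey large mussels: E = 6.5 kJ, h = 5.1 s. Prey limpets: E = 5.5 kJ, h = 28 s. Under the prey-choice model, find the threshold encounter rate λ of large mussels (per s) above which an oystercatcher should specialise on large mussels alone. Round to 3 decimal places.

0.036 per s

Drop limpets once their profitability E₂/h₂ falls below the rate achievable on large mussels alone: E₂/h₂ = λE₁/(1 + λh₁).
Solve for λ: λE₁h₂ = E₂(1 + λh₁) → λ(E₁h₂ − E₂h₁) = E₂ → λ = E₂/(E₁h₂ − E₂h₁).
λ = 5.5/(6.5×28 − 5.5×5.1) = 5.5/153.9 = 0.03573 per s.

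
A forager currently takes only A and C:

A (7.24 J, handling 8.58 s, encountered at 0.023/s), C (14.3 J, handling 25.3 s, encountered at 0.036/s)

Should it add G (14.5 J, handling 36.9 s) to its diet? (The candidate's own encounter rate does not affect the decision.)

Yes

On A and C alone, R = ΣλE/(1+Σλh) = 0.6813/2.108 = 0.3232 J/s.
Profitability of G: 14.5/36.9 = 0.393 J/s.
Since 0.393 > R, including G increases the long-run rate.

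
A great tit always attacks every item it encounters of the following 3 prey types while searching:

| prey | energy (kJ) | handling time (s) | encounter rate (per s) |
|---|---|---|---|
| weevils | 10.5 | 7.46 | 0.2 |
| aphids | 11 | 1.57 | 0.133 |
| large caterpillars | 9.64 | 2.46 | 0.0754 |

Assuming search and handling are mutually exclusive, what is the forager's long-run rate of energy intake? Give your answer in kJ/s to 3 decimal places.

1.486 kJ/s

R = (0.2×10.5 + 0.133×11 + 0.0754×9.64) / (1 + 0.2×7.46 + 0.133×1.57 + 0.0754×2.46) = 4.29/2.886 = 1.486 kJ/s.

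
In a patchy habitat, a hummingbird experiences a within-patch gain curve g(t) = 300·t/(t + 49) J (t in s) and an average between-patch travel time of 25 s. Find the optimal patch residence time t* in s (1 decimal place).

35.0 s

Maximise g(t)/(T+t): set derivative to zero → g'(t)(T+t) = g(t).
g'(t) = 300·49/(t + 49)². Setting 300·49/(t+49)² = 300t/[(t+49)(25+t)] gives 49(25+t) = t(t+49), so t² = 49×25 = 1225.
t* = √1225 = 35 s.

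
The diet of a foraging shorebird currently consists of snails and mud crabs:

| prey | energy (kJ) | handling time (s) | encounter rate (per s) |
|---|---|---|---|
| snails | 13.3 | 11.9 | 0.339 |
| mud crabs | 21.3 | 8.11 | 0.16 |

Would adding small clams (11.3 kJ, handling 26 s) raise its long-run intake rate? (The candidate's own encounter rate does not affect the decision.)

On snails and mud crabs alone, R = ΣλE/(1+Σλh) = 7.917/6.332 = 1.25 kJ/s.
Profitability of small clams: 11.3/26 = 0.4346 kJ/s.
Since 0.4346 < R, time spent handling small clams is better spent searching.

No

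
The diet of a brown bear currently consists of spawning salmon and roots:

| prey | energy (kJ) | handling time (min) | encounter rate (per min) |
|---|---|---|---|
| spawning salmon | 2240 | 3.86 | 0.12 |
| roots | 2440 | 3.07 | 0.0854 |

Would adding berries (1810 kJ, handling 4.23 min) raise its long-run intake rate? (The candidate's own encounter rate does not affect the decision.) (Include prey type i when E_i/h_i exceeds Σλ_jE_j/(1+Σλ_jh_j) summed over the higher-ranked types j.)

Yes

Intake rate on the current diet: R = (0.12×2240 + 0.0854×2440) / (1 + 0.12×3.86 + 0.0854×3.07) = 477.2/1.725 = 276.6 kJ/min.
berries: E/h = 1810/4.23 = 427.9 kJ/min.
Since 427.9 > R, including berries increases the long-run rate.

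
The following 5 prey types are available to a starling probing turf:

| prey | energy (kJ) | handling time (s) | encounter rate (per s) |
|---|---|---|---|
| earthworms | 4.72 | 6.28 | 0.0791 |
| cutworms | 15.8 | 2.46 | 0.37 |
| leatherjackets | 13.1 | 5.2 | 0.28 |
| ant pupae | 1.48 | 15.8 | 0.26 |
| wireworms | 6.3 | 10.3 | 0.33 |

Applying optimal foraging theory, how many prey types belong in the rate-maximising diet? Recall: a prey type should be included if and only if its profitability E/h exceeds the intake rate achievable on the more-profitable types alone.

1

Profitabilities (E/h, kJ/s): cutworms 6.42, leatherjackets 2.52, earthworms 0.752, wireworms 0.612, ant pupae 0.0937. Add prey in this order while the next type's profitability exceeds the intake rate on those already taken.
Rate on top 1: 3.06. leatherjackets: 2.52 < 3.06 → exclude; stop.
Optimal diet: cutworms — 1 of 5 types.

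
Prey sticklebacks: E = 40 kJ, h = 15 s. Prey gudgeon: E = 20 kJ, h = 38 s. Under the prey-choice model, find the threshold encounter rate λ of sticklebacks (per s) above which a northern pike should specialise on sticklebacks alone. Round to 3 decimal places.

The zero-one rule: include gudgeon iff E₂/h₂ > λE₁/(1+λh₁). Equality gives the switch point.
λE₁h₂ = E₂ + λE₂h₁ ⇒ λ = E₂/(E₁h₂ − E₂h₁) = 20/(1520 − 300) = 0.01639 per s.

0.016 per s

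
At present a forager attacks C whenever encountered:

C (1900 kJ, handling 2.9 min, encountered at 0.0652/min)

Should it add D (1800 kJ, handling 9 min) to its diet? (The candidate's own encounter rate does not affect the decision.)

Yes

Intake rate on the current diet: R = (0.0652×1900) / (1 + 0.0652×2.9) = 123.9/1.189 = 104.2 kJ/min.
Profitability of D: 1800/9 = 200 kJ/min.
200 > 104.2, so adding D raises the average — include it.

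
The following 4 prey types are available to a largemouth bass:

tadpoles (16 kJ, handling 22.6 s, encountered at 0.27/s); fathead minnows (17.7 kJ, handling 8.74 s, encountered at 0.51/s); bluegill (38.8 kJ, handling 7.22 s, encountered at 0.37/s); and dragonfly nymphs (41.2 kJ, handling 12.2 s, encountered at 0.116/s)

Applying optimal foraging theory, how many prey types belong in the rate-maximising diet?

Rank by E/h (kJ/s): bluegill 5.37, dragonfly nymphs 3.38, fathead minnows 2.03, tadpoles 0.708. Include each in turn until the next type's E/h falls below the running intake rate.
Rate on top 1: 3.91. dragonfly nymphs: 3.38 < 3.91 → exclude; stop.
Optimal diet: bluegill — 1 of 4 types.

1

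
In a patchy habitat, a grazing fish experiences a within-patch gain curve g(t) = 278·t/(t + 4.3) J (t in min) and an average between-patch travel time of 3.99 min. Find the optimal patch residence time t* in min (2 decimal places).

Maximise g(t)/(T+t): set derivative to zero → g'(t)(T+t) = g(t).
g'(t) = 278·4.3/(t + 4.3)². Setting 278·4.3/(t+4.3)² = 278t/[(t+4.3)(3.99+t)] gives 4.3(3.99+t) = t(t+4.3), so t² = 4.3×3.99 = 17.16.
t* = √17.16 = 4.142 min.

4.14 min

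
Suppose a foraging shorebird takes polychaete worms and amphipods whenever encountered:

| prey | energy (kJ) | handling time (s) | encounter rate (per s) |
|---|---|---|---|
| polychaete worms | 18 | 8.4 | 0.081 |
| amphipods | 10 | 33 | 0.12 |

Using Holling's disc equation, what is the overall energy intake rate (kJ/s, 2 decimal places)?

0.47 kJ/s

R = Σλ_iE_i / (1 + Σλ_ih_i)
Numerator: 0.081×18 + 0.12×10 = 2.658
Denominator: 1 + 0.081×8.4 + 0.12×33 = 5.64
R = 2.658/5.64 = 0.4712 kJ/s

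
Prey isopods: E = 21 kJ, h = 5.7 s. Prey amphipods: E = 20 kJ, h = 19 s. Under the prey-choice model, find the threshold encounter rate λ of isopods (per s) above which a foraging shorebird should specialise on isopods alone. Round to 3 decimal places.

0.070 per s

The zero-one rule: include amphipods iff E₂/h₂ > λE₁/(1+λh₁). Equality gives the switch point.
λE₁h₂ = E₂ + λE₂h₁ ⇒ λ = E₂/(E₁h₂ − E₂h₁) = 20/(399 − 114) = 0.07018 per s.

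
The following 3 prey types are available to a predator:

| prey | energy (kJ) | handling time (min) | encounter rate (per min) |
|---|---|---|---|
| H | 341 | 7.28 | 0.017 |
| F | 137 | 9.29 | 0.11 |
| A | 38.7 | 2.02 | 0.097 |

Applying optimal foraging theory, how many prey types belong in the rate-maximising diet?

Rank by E/h (kJ/min): H 46.8, A 19.2, F 14.7. Include each in turn until the next type's E/h falls below the running intake rate.
Rate on top 1: 5.159. A: 19.2 > 5.159 → include.
Rate on top 2: 7.237. F: 14.7 > 7.237 → include.
Optimal diet: H, A, F — 3 of 3 types.

3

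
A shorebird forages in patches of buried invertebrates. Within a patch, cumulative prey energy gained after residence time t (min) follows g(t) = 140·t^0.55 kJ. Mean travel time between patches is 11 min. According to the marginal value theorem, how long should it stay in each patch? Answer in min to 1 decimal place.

13.4 min

By the marginal value theorem, leave when the instantaneous gain rate g'(t) equals the habitat-wide average g(t)/(T + t).
g'(t) = 0.55·140·t^-0.45. Setting 0.55·140·t^-0.45 = 140·t^0.55/(11+t) gives 0.55(11+t) = t, so 0.45·t = 0.55×11.
t* = 0.55×11/0.45 = 13.44 min.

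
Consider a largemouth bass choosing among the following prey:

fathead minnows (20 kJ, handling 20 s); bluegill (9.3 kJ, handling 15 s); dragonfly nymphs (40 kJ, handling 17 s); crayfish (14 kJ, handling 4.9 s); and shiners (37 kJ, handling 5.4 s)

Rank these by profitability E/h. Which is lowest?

bluegill

Profitability E/h (kJ/s): fathead minnows = 20/20 = 1, bluegill = 9.3/15 = 0.62, dragonfly nymphs = 40/17 = 2.35, crayfish = 14/4.9 = 2.86, shiners = 37/5.4 = 6.85.
Ranked: shiners > crayfish > dragonfly nymphs > fathead minnows > bluegill.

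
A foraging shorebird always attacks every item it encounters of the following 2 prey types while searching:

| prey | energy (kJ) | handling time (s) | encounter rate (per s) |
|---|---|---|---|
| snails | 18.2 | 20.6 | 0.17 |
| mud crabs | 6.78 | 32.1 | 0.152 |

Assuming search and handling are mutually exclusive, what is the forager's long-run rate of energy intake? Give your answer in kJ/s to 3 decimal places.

0.440 kJ/s

R = Σλ_iE_i / (1 + Σλ_ih_i)
Numerator: 0.17×18.2 + 0.152×6.78 = 4.125
Denominator: 1 + 0.17×20.6 + 0.152×32.1 = 9.381
R = 4.125/9.381 = 0.4397 kJ/s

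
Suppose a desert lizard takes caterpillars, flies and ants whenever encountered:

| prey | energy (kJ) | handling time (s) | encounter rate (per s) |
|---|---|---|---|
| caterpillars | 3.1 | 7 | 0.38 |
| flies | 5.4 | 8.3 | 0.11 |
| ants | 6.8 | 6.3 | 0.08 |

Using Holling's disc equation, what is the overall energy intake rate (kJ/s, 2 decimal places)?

0.46 kJ/s

R = Σλ_iE_i / (1 + Σλ_ih_i)
Numerator: 0.38×3.1 + 0.11×5.4 + 0.08×6.8 = 2.316
Denominator: 1 + 0.38×7 + 0.11×8.3 + 0.08×6.3 = 5.077
R = 2.316/5.077 = 0.4562 kJ/s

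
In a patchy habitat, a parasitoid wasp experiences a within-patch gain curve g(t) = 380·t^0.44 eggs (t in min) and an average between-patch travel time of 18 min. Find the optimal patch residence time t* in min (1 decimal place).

Optimal t* satisfies g'(t*) = g(t*)/(T + t*).
g'(t) = 0.44·380·t^-0.56. Setting 0.44·380·t^-0.56 = 380·t^0.44/(18+t) gives 0.44(18+t) = t, so 0.56·t = 0.44×18.
t* = 0.44×18/0.56 = 14.14 min.

14.1 min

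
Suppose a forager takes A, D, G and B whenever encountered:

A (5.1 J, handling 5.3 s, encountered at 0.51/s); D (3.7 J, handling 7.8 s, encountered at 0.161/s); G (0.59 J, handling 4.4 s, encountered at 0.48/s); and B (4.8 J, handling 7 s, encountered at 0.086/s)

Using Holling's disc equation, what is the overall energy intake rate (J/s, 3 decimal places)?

0.507 J/s

R = Σλ_iE_i / (1 + Σλ_ih_i)
Numerator: 0.51×5.1 + 0.161×3.7 + 0.48×0.59 + 0.086×4.8 = 3.893
Denominator: 1 + 0.51×5.3 + 0.161×7.8 + 0.48×4.4 + 0.086×7 = 7.673
R = 3.893/7.673 = 0.5073 J/s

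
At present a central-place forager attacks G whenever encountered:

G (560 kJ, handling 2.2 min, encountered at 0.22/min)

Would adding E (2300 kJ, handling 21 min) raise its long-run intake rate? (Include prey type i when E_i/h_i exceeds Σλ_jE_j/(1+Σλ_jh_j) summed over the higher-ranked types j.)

Yes

Current rate: (0.22×560)/(1 + 0.22×2.2) = 83.02 kJ/min.
Profitability of E: 2300/21 = 109.5 kJ/min.
Since 109.5 > R, including E increases the long-run rate.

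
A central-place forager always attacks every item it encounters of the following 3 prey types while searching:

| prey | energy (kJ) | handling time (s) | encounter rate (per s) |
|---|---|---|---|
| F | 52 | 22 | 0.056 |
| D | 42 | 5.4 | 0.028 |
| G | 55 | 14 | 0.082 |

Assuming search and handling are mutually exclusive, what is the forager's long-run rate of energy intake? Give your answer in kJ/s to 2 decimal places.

2.43 kJ/s

R = (0.056×52 + 0.028×42 + 0.082×55) / (1 + 0.056×22 + 0.028×5.4 + 0.082×14) = 8.598/3.531 = 2.435 kJ/s.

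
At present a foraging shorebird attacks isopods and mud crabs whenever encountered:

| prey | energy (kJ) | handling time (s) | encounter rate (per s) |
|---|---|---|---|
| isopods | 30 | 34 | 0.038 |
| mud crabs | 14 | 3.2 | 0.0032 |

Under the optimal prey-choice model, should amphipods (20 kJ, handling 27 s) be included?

Yes

On isopods and mud crabs alone, R = ΣλE/(1+Σλh) = 1.185/2.302 = 0.5146 kJ/s.
amphipods: E/h = 20/27 = 0.7407 kJ/s.
Since 0.7407 > R, including amphipods increases the long-run rate.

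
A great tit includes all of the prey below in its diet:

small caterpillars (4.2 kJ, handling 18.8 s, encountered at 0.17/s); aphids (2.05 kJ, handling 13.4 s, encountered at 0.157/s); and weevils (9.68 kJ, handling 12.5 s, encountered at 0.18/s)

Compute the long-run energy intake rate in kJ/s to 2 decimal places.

R = Σλ_iE_i / (1 + Σλ_ih_i)
Numerator: 0.17×4.2 + 0.157×2.05 + 0.18×9.68 = 2.778
Denominator: 1 + 0.17×18.8 + 0.157×13.4 + 0.18×12.5 = 8.55
R = 2.778/8.55 = 0.3249 kJ/s

0.32 kJ/s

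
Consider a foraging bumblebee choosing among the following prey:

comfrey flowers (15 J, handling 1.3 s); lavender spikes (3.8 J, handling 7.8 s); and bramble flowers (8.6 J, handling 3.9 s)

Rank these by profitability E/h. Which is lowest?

lavender spikes

In descending order of E/h:
comfrey flowers: 15/1.3 = 11.5 J/s
bramble flowers: 8.6/3.9 = 2.21 J/s
lavender spikes: 3.8/7.8 = 0.487 J/s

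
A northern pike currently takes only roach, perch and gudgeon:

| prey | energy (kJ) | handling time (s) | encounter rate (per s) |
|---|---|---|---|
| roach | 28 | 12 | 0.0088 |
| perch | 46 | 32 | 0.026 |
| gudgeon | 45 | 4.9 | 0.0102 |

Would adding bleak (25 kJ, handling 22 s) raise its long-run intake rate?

On roach, perch and gudgeon alone, R = ΣλE/(1+Σλh) = 1.901/1.988 = 0.9566 kJ/s.
Profitability of bleak: 25/22 = 1.136 kJ/s.
1.136 > 0.9566, so adding bleak raises the average — include it.

Yes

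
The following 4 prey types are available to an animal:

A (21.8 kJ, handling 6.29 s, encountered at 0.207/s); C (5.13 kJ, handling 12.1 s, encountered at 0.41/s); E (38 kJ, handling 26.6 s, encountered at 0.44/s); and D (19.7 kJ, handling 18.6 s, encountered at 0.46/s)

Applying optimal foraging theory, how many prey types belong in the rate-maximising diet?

Rank by E/h (kJ/s): A 3.47, E 1.43, D 1.06, C 0.424. Include each in turn until the next type's E/h falls below the running intake rate.
Rate on top 1: 1.96. E: 1.43 < 1.96 → exclude; stop.
Optimal diet: A — 1 of 4 types.

1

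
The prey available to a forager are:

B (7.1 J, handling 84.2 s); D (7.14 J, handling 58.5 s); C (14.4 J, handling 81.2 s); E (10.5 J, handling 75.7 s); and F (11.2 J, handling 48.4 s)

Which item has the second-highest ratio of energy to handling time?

Profitability E/h (J/s): B = 7.1/84.2 = 0.0843, D = 7.14/58.5 = 0.122, C = 14.4/81.2 = 0.177, E = 10.5/75.7 = 0.139, F = 11.2/48.4 = 0.231.
Ranked: F > C > E > D > B.

C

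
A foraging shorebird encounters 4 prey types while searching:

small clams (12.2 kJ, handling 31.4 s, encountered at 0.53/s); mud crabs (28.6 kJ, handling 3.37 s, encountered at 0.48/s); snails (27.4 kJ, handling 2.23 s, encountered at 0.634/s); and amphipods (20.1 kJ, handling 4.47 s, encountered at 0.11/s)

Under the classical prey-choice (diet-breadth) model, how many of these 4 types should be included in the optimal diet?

E/h in descending order: snails 12.3, mud crabs 8.49, amphipods 4.5, small clams 0.389 kJ/s. The optimal diet is the largest prefix of this list for which every included type satisfies E_i/h_i > R on the types above it.
Rate on top 1: 7.197. mud crabs: 8.49 > 7.197 → include.
Rate on top 2: 7.714. amphipods: 4.5 < 7.714 → exclude; stop.
Optimal diet: snails, mud crabs — 2 of 4 types.

2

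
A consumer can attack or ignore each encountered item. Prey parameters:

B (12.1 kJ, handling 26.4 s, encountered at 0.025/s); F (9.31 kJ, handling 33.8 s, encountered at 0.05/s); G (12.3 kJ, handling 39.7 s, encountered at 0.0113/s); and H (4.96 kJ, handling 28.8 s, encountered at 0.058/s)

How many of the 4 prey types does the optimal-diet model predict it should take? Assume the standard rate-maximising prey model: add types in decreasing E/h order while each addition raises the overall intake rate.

Rank by E/h (kJ/s): B 0.458, G 0.31, F 0.275, H 0.172. Include each in turn until the next type's E/h falls below the running intake rate.
Rate on top 1: 0.1822. G: 0.31 > 0.1822 → include.
Rate on top 2: 0.2094. F: 0.275 > 0.2094 → include.
Rate on top 3: 0.2388. H: 0.172 < 0.2388 → exclude; stop.
Optimal diet: B, G, F — 3 of 4 types.

3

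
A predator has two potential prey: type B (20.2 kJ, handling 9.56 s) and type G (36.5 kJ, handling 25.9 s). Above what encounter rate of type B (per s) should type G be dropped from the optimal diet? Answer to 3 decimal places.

The zero-one rule: include type G iff E₂/h₂ > λE₁/(1+λh₁). Equality gives the switch point.
λE₁h₂ = E₂ + λE₂h₁ ⇒ λ = E₂/(E₁h₂ − E₂h₁) = 36.5/(523.2 − 348.9) = 0.2095 per s.

0.209 per s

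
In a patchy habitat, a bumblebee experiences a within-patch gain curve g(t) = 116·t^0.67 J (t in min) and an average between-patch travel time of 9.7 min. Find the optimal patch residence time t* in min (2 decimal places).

19.69 min

Maximise g(t)/(T+t): set derivative to zero → g'(t)(T+t) = g(t).
g'(t) = 0.67·116·t^-0.33. Setting 0.67·116·t^-0.33 = 116·t^0.67/(9.7+t) gives 0.67(9.7+t) = t, so 0.33·t = 0.67×9.7.
t* = 0.67×9.7/0.33 = 19.69 min.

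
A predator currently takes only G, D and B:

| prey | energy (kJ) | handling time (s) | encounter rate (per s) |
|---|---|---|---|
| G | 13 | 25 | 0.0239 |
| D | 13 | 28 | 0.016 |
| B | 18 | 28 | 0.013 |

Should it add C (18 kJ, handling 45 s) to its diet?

On G, D and B alone, R = ΣλE/(1+Σλh) = 0.7527/2.409 = 0.3124 kJ/s.
Profitability of C: 18/45 = 0.4 kJ/s.
Since 0.4 > R, including C increases the long-run rate.

Yes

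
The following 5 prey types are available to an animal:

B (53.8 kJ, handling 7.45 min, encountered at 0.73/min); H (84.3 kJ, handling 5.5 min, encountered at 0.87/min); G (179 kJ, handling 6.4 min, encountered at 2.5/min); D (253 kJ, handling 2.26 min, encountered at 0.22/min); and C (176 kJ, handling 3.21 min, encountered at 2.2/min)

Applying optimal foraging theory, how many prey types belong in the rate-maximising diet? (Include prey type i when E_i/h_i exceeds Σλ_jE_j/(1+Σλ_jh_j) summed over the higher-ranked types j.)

2

E/h in descending order: D 112, C 54.8, G 28, H 15.3, B 7.22 kJ/min. The optimal diet is the largest prefix of this list for which every included type satisfies E_i/h_i > R on the types above it.
Rate on top 1: 37.18. C: 54.8 > 37.18 → include.
Rate on top 2: 51.74. G: 28 < 51.74 → exclude; stop.
Optimal diet: D, C — 2 of 5 types.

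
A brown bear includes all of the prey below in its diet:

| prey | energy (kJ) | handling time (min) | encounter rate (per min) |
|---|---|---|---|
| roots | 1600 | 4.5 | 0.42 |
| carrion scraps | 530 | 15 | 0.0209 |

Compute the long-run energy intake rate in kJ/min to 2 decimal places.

213.23 kJ/min

R = (0.42×1600 + 0.0209×530) / (1 + 0.42×4.5 + 0.0209×15) = 683.1/3.204 = 213.2 kJ/min.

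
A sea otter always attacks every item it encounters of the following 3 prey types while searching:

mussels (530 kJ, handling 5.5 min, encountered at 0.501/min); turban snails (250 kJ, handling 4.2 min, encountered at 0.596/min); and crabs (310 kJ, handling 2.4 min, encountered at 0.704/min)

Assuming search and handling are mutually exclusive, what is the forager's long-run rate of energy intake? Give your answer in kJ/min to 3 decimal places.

79.611 kJ/min

R = (0.501×530 + 0.596×250 + 0.704×310) / (1 + 0.501×5.5 + 0.596×4.2 + 0.704×2.4) = 632.8/7.948 = 79.61 kJ/min.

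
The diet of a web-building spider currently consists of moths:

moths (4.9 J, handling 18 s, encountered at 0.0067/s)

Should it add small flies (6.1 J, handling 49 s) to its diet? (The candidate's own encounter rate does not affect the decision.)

Yes

Intake rate on the current diet: R = (0.0067×4.9) / (1 + 0.0067×18) = 0.03283/1.121 = 0.0293 J/s.
small flies: E/h = 6.1/49 = 0.1245 J/s.
0.1245 > 0.0293, so adding small flies raises the average — include it.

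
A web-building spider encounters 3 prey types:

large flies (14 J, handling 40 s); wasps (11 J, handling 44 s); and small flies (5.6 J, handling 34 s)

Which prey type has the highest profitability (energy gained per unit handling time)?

Profitability E/h (J/s): large flies = 14/40 = 0.35, wasps = 11/44 = 0.25, small flies = 5.6/34 = 0.165.
Ranked: large flies > wasps > small flies.

large flies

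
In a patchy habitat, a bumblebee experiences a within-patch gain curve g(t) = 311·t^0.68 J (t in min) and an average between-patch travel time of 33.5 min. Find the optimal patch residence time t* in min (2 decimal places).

Optimal t* satisfies g'(t*) = g(t*)/(T + t*).
g'(t) = 0.68·311·t^-0.32. Setting 0.68·311·t^-0.32 = 311·t^0.68/(33.5+t) gives 0.68(33.5+t) = t, so 0.32·t = 0.68×33.5.
t* = 0.68×33.5/0.32 = 71.19 min.

71.19 min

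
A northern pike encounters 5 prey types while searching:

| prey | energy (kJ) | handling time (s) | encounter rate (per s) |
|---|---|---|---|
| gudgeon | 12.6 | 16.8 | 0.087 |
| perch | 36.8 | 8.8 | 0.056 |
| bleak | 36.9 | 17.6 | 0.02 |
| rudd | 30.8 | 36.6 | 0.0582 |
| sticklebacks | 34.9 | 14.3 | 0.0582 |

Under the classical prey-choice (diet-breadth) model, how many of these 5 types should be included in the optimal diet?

3

Rank by E/h (kJ/s): perch 4.18, sticklebacks 2.44, bleak 2.1, rudd 0.842, gudgeon 0.75. Include each in turn until the next type's E/h falls below the running intake rate.
Rate on top 1: 1.38. sticklebacks: 2.44 > 1.38 → include.
Rate on top 2: 1.76. bleak: 2.1 > 1.76 → include.
Rate on top 3: 1.804. rudd: 0.842 < 1.804 → exclude; stop.
Optimal diet: perch, sticklebacks, bleak — 3 of 5 types.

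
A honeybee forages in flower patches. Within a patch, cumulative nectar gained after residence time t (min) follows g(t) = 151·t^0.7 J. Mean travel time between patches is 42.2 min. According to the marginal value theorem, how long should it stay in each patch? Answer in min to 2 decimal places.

Optimal t* satisfies g'(t*) = g(t*)/(T + t*).
g'(t) = 0.7·151·t^-0.3. Setting 0.7·151·t^-0.3 = 151·t^0.7/(42.2+t) gives 0.7(42.2+t) = t, so 0.30·t = 0.7×42.2.
t* = 0.7×42.2/0.30 = 98.47 min.

98.47 min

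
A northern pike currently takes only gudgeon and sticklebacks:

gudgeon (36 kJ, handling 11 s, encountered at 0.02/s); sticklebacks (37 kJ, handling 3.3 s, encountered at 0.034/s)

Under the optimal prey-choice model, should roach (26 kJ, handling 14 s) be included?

Yes

Intake rate on the current diet: R = (0.02×36 + 0.034×37) / (1 + 0.02×11 + 0.034×3.3) = 1.978/1.332 = 1.485 kJ/s.
Profitability of roach: 26/14 = 1.857 kJ/s.
Since 1.857 > R, including roach increases the long-run rate.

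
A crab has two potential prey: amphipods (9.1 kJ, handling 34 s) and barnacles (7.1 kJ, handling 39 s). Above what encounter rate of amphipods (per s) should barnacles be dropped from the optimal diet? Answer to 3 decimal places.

0.063 per s

The zero-one rule: include barnacles iff E₂/h₂ > λE₁/(1+λh₁). Equality gives the switch point.
λE₁h₂ = E₂ + λE₂h₁ ⇒ λ = E₂/(E₁h₂ − E₂h₁) = 7.1/(354.9 − 241.4) = 0.06256 per s.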